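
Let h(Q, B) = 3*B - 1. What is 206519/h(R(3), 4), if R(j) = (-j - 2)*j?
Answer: 206519/11 ≈ 18774.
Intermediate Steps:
R(j) = j*(-2 - j) (R(j) = (-2 - j)*j = j*(-2 - j))
h(Q, B) = -1 + 3*B
206519/h(R(3), 4) = 206519/(-1 + 3*4) = 206519/(-1 + 12) = 206519/11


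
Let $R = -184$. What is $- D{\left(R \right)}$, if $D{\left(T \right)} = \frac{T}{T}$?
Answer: $-1$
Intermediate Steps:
$D{\left(T \right)} = 1$
$- D{\left(R \right)} = \left(-1\right) 1 = -1$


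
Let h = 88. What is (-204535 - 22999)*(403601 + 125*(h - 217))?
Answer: -88163964184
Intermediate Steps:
(-204535 - 22999)*(403601 + 125*(h - 217)) = (-204535 - 22999)*(403601 + 125*(88 - 217)) = -227534*(403601 + 125*(-129)) = -227534*(403601 - 16125) = -227534*387476 = -88163964184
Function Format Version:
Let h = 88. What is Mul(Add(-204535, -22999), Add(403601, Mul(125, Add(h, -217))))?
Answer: -88163964184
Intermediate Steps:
Mul(Add(-204535, -22999), Add(403601, Mul(125, Add(h, -217)))) = Mul(Add(-204535, -22999), Add(403601, Mul(125, Add(88, -217)))) = Mul(-227534, Add(403601, Mul(125, -129))) = Mul(-227534, Add(403601, -16125)) = Mul(-227534, 387476) = -88163964184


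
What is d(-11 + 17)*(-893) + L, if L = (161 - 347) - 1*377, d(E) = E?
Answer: -5921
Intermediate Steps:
L = -563 (L = -186 - 377 = -563)
d(-11 + 17)*(-893) + L = (-11 + 17)*(-893) - 563 = 6*(-893) - 563 = -5358 - 563 = -5921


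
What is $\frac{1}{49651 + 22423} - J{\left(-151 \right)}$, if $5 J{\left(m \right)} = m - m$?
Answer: $\frac{1}{72074} \approx 1.3875 \cdot 10^{-5}$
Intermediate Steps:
$J{\left(m \right)} = 0$ ($J{\left(m \right)} = \frac{m - m}{5} = \frac{1}{5} \cdot 0 = 0$)
$\frac{1}{49651 + 22423} - J{\left(-151 \right)} = \frac{1}{49651 + 22423} - 0 = \frac{1}{72074} + 0 = \frac{1}{72074}$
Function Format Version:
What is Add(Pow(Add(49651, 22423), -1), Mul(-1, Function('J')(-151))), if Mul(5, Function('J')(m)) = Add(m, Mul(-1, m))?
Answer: Rational(1, 72074) ≈ 1.3875e-5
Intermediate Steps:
Function('J')(m) = 0 (Function('J')(m) = Mul(Rational(1, 5), Add(m, Mul(-1, m))) = Mul(Rational(1, 5), 0) = 0)
Add(Pow(Add(49651, 22423), -1), Mul(-1, Function('J')(-151))) = Add(Pow(Add(49651, 22423), -1), Mul(-1, 0)) = Add(Pow(72074, -1), 0) = Add(Rational(1, 72074), 0) = Rational(1, 72074)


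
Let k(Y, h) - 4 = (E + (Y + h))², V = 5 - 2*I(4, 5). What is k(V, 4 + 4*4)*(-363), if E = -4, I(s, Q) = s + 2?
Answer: -30855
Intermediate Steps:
I(s, Q) = 2 + s
V = -7 (V = 5 - 2*(2 + 4) = 5 - 2*6 = 5 - 12 = -7)
k(Y, h) = 4 + (-4 + Y + h)² (k(Y, h) = 4 + (-4 + (Y + h))² = 4 + (-4 + Y + h)²)
k(V, 4 + 4*4)*(-363) = (4 + (-4 - 7 + (4 + 4*4))²)*(-363) = (4 + (-4 - 7 + (4 + 16))²)*(-363) = (4 + (-4 - 7 + 20)²)*(-363) = (4 + 9²)*(-363) = (4 + 81)*(-363) = 85*(-363) = -30855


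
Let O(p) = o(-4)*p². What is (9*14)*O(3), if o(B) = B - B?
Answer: 0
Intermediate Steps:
o(B) = 0
O(p) = 0 (O(p) = 0*p² = 0)
(9*14)*O(3) = (9*14)*0 = 126*0 = 0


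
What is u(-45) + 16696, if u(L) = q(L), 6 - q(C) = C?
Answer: 16747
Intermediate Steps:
q(C) = 6 - C
u(L) = 6 - L
u(-45) + 16696 = (6 - 1*(-45)) + 16696 = (6 + 45) + 16696 = 51 + 16696 = 16747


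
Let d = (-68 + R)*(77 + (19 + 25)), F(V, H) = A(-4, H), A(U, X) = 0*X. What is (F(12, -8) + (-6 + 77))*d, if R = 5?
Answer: -541233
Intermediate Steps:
A(U, X) = 0
F(V, H) = 0
d = -7623 (d = (-68 + 5)*(77 + (19 + 25)) = -63*(77 + 44) = -63*121 = -7623)
(F(12, -8) + (-6 + 77))*d = (0 + (-6 + 77))*(-7623) = (0 + 71)*(-7623) = 71*(-7623) = -541233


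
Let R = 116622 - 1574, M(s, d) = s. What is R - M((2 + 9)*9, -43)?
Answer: 114949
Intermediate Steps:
R = 115048
R - M((2 + 9)*9, -43) = 115048 - (2 + 9)*9 = 115048 - 11*9 = 115048 - 1*99 = 115048 - 99 = 114949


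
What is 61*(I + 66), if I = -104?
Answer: -2318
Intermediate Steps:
61*(I + 66) = 61*(-104 + 66) = 61*(-38) = -2318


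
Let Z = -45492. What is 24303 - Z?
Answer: 69795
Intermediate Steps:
24303 - Z = 24303 - 1*(-45492) = 24303 + 45492 = 69795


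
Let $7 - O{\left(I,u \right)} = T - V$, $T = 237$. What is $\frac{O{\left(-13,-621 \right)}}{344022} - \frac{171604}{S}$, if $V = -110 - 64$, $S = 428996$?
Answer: $- \frac{7401108209}{18448007739} \approx -0.40119$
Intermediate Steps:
$V = -174$
$O{\left(I,u \right)} = -404$ ($O{\left(I,u \right)} = 7 - \left(237 - -174\right) = 7 - \left(237 + 174\right) = 7 - 411 = -404$)
$\frac{O{\left(-13,-621 \right)}}{344022} - \frac{171604}{S} = - \frac{404}{344022} - \frac{171604}{428996} = \left(-404\right) \frac{1}{344022} - \frac{42901}{107249} = - \frac{202}{172011} - \frac{42901}{107249} = - \frac{7401108209}{18448007739}$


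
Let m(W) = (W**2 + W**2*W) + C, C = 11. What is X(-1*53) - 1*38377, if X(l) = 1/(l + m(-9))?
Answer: -26480131/690 ≈ -38377.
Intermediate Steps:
m(W) = 11 + W**2 + W**3 (m(W) = (W**2 + W**2*W) + 11 = (W**2 + W**3) + 11 = 11 + W**2 + W**3)
X(l) = 1/(-637 + l) (X(l) = 1/(l + (11 + (-9)**2 + (-9)**3)) = 1/(l + (11 + 81 - 729)) = 1/(l - 637) = 1/(-637 + l))
X(-1*53) - 1*38377 = 1/(-637 - 1*53) - 1*38377 = 1/(-637 - 53) - 38377 = 1/(-690) - 38377 = -1/690 - 38377 = -26480131/690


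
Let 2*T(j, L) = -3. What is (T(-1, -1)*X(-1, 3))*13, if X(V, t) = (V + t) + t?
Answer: -195/2 ≈ -97.500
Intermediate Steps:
X(V, t) = V + 2*t
T(j, L) = -3/2 (T(j, L) = (1/2)*(-3) = -3/2)
(T(-1, -1)*X(-1, 3))*13 = -3*(-1 + 2*3)/2*13 = -3*(-1 + 6)/2*13 = -3/2*5*13 = -15/2*13 = -195/2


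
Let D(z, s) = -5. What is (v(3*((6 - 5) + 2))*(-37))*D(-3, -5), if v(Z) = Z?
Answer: 1665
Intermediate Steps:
(v(3*((6 - 5) + 2))*(-37))*D(-3, -5) = ((3*((6 - 5) + 2))*(-37))*(-5) = ((3*(1 + 2))*(-37))*(-5) = ((3*3)*(-37))*(-5) = (9*(-37))*(-5) = -333*(-5) = 1665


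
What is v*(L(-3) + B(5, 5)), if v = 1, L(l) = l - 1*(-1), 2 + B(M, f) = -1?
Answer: -5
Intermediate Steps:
B(M, f) = -3 (B(M, f) = -2 - 1 = -3)
L(l) = 1 + l (L(l) = l + 1 = 1 + l)
v*(L(-3) + B(5, 5)) = 1*((1 - 3) - 3) = 1*(-2 - 3) = 1*(-5) = -5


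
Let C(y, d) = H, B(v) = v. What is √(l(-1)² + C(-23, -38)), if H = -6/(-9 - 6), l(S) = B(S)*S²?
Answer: √35/5 ≈ 1.1832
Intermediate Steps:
l(S) = S³ (l(S) = S*S² = S³)
H = ⅖ (H = -6/(-15) = -6*(-1/15) = ⅖ ≈ 0.40000)
C(y, d) = ⅖
√(l(-1)² + C(-23, -38)) = √(((-1)³)² + ⅖) = √((-1)² + ⅖) = √(1 + ⅖) = √(7/5) = √35/5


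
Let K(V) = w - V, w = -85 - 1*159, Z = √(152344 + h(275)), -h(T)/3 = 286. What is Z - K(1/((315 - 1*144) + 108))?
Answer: 68077/279 + √151486 ≈ 633.22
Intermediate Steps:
h(T) = -858 (h(T) = -3*286 = -858)
Z = √151486 (Z = √(152344 - 858) = √151486 ≈ 389.21)
w = -244 (w = -85 - 159 = -244)
K(V) = -244 - V
Z - K(1/((315 - 1*144) + 108)) = √151486 - (-244 - 1/((315 - 1*144) + 108)) = √151486 - (-244 - 1/((315 - 144) + 108)) = √151486 - (-244 - 1/(171 + 108)) = √151486 - (-244 - 1/279) = √151486 - 1*(-68077/279) = √151486 + 68077/279 = 68077/279 + √151486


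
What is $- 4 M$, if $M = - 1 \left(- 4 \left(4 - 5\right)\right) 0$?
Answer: $0$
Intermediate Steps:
$M = 0$ ($M = - 1 \left(\left(-4\right) \left(-1\right)\right) 0 = - 1 \cdot 4 \cdot 0 = - 4 \cdot 0 = \left(-1\right) 0 = 0$)
$- 4 M = \left(-4\right) 0 = 0$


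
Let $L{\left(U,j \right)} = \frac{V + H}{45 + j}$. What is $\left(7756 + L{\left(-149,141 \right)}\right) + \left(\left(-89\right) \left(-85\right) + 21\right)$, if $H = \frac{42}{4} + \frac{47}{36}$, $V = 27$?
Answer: $\frac{102731429}{6696} \approx 15342.0$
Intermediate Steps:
$H = \frac{425}{36}$ ($H = 42 \cdot \frac{1}{4} + 47 \cdot \frac{1}{36} = \frac{21}{2} + \frac{47}{36} = \frac{425}{36} \approx 11.806$)
$L{\left(U,j \right)} = \frac{1397}{36 \left(45 + j\right)}$ ($L{\left(U,j \right)} = \frac{27 + \frac{425}{36}}{45 + j} = \frac{1397}{36 \left(45 + j\right)}$)
$\left(7756 + L{\left(-149,141 \right)}\right) + \left(\left(-89\right) \left(-85\right) + 21\right) = \left(7756 + \frac{1397}{36 \left(45 + 141\right)}\right) + \left(\left(-89\right) \left(-85\right) + 21\right) = \left(7756 + \frac{1397}{36 \cdot 186}\right) + \left(7565 + 21\right) = \left(7756 + \frac{1397}{36} \cdot \frac{1}{186}\right) + 7586 = \left(7756 + \frac{1397}{6696}\right) + 7586 = \frac{51935573}{6696} + 7586 = \frac{102731429}{6696}$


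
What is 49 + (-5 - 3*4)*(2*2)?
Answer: -19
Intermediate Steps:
49 + (-5 - 3*4)*(2*2) = 49 + (-5 - 12)*4 = 49 - 17*4 = 49 - 68 = -19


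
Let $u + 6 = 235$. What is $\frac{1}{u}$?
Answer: $\frac{1}{229} \approx 0.0043668$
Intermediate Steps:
$u = 229$ ($u = -6 + 235 = 229$)
$\frac{1}{u} = \frac{1}{229}$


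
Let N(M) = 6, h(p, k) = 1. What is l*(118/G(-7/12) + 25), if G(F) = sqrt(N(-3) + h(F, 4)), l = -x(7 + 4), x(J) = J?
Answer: -275 - 1298*sqrt(7)/7 ≈ -765.60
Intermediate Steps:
l = -11 (l = -(7 + 4) = -1*11 = -11)
G(F) = sqrt(7) (G(F) = sqrt(6 + 1) = sqrt(7))
l*(118/G(-7/12) + 25) = -11*(118/(sqrt(7)) + 25) = -11*(118*(sqrt(7)/7) + 25) = -11*(118*sqrt(7)/7 + 25) = -11*(25 + 118*sqrt(7)/7) = -275 - 1298*sqrt(7)/7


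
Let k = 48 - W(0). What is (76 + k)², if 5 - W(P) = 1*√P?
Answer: 14161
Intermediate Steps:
W(P) = 5 - √P
k = 43 (k = 48 - (5 - √0) = 48 - (5 - 1*0) = 48 - (5 + 0) = 48 - 1*5 = 48 - 5 = 43)
(76 + k)² = (76 + 43)² = 119² = 14161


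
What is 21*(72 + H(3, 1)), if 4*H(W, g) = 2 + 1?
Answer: 6111/4 ≈ 1527.8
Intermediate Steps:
H(W, g) = 3/4 (H(W, g) = (2 + 1)/4 = (1/4)*3 = 3/4)
21*(72 + H(3, 1)) = 21*(72 + 3/4) = 21*(291/4) = 6111/4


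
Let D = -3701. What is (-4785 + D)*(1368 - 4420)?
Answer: 25899272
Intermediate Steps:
(-4785 + D)*(1368 - 4420) = (-4785 - 3701)*(1368 - 4420) = -8486*(-3052) = 25899272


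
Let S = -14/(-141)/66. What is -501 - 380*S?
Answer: -2333813/4653 ≈ -501.57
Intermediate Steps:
S = 7/4653 (S = -14*(-1/141)*(1/66) = (14/141)*(1/66) = 7/4653 ≈ 0.0015044)
-501 - 380*S = -501 - 380*7/4653 = -501 - 2660/4653 = -2333813/4653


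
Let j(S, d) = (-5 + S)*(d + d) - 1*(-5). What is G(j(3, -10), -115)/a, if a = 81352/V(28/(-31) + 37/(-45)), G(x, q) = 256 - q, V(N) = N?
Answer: -892997/113486040 ≈ -0.0078688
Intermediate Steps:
j(S, d) = 5 + 2*d*(-5 + S) (j(S, d) = (-5 + S)*(2*d) + 5 = 2*d*(-5 + S) + 5 = 5 + 2*d*(-5 + S))
a = -113486040/2407 (a = 81352/(28/(-31) + 37/(-45)) = 81352/(28*(-1/31) + 37*(-1/45)) = 81352/(-28/31 - 37/45) = 81352/(-2407/1395) = 81352*(-1395/2407) = -113486040/2407 ≈ -47148.)
G(j(3, -10), -115)/a = (256 - 1*(-115))/(-113486040/2407) = (256 + 115)*(-2407/113486040) = 371*(-2407/113486040) = -892997/113486040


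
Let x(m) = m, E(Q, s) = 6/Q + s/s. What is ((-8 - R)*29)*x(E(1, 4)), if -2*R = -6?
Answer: -2233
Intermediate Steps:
E(Q, s) = 1 + 6/Q (E(Q, s) = 6/Q + 1 = 1 + 6/Q)
R = 3 (R = -½*(-6) = 3)
((-8 - R)*29)*x(E(1, 4)) = ((-8 - 1*3)*29)*((6 + 1)/1) = ((-8 - 3)*29)*(1*7) = -11*29*7 = -319*7 = -2233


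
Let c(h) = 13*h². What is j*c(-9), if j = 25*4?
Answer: 105300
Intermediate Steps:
j = 100
j*c(-9) = 100*(13*(-9)²) = 100*(13*81) = 100*1053 = 105300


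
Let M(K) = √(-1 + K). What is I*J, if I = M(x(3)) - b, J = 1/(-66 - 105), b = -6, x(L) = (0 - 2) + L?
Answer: -2/57 ≈ -0.035088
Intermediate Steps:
x(L) = -2 + L
J = -1/171 (J = 1/(-171) = -1/171 ≈ -0.0058480)
I = 6 (I = √(-1 + (-2 + 3)) - 1*(-6) = √(-1 + 1) + 6 = √0 + 6 = 0 + 6 = 6)
I*J = 6*(-1/171) = -2/57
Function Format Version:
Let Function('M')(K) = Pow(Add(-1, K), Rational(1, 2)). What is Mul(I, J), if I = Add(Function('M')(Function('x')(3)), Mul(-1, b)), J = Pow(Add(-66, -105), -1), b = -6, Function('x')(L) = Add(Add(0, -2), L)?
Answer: Rational(-2, 57) ≈ -0.035088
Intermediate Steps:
Function('x')(L) = Add(-2, L)
J = Rational(-1, 171) (J = Pow(-171, -1) = Rational(-1, 171) ≈ -0.0058480)
I = 6 (I = Add(Pow(Add(-1, Add(-2, 3)), Rational(1, 2)), Mul(-1, -6)) = Add(Pow(Add(-1, 1), Rational(1, 2)), 6) = Add(Pow(0, Rational(1, 2)), 6) = Add(0, 6) = 6)
Mul(I, J) = Mul(6, Rational(-1, 171)) = Rational(-2, 57)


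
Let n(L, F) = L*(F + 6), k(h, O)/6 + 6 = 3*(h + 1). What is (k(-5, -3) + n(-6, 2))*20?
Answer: -3120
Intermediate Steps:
k(h, O) = -18 + 18*h (k(h, O) = -36 + 6*(3*(h + 1)) = -36 + 6*(3*(1 + h)) = -36 + 6*(3 + 3*h) = -36 + (18 + 18*h) = -18 + 18*h)
n(L, F) = L*(6 + F)
(k(-5, -3) + n(-6, 2))*20 = ((-18 + 18*(-5)) - 6*(6 + 2))*20 = ((-18 - 90) - 6*8)*20 = (-108 - 48)*20 = -156*20 = -3120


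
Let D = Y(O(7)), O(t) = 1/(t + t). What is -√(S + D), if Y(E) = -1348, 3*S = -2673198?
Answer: -I*√892414 ≈ -944.68*I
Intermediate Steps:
O(t) = 1/(2*t)
S = -891066 (S = (⅓)*(-2673198) = -891066)
D = -1348
-√(S + D) = -√(-891066 - 1348) = -√(-892414) = -I*√892414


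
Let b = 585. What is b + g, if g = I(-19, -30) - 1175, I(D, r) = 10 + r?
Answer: -610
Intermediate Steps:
g = -1195 (g = (10 - 30) - 1175 = -20 - 1175 = -1195)
b + g = 585 - 1195 = -610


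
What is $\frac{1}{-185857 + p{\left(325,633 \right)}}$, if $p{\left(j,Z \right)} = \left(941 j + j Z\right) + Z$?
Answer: $\frac{1}{326326} \approx 3.0644 \cdot 10^{-6}$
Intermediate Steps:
$p{\left(j,Z \right)} = Z + 941 j + Z j$ ($p{\left(j,Z \right)} = \left(941 j + Z j\right) + Z = Z + 941 j + Z j$)
$\frac{1}{-185857 + p{\left(325,633 \right)}} = \frac{1}{-185857 + \left(633 + 941 \cdot 325 + 633 \cdot 325\right)} = \frac{1}{-185857 + \left(633 + 305825 + 205725\right)} = \frac{1}{-185857 + 512183} = \frac{1}{326326}$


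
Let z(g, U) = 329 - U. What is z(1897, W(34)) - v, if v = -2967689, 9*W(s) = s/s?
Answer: 26712161/9 ≈ 2.9680e+6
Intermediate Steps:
W(s) = ⅑ (W(s) = (s/s)/9 = (⅑)*1 = ⅑)
z(1897, W(34)) - v = (329 - 1*⅑) - 1*(-2967689) = (329 - ⅑) + 2967689 = 2960/9 + 2967689 = 26712161/9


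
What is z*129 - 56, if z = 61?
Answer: 7813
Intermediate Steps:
z*129 - 56 = 61*129 - 56 = 7869 - 56 = 7813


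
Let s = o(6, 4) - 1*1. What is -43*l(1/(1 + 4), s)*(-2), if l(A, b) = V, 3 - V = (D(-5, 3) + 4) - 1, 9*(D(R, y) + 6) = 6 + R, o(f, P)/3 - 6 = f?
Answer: 4558/9 ≈ 506.44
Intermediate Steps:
o(f, P) = 18 + 3*f
D(R, y) = -16/3 + R/9 (D(R, y) = -6 + (6 + R)/9 = -6 + (⅔ + R/9) = -16/3 + R/9)
s = 35 (s = (18 + 3*6) - 1*1 = (18 + 18) - 1 = 36 - 1 = 35)
V = 53/9 (V = 3 - (((-16/3 + (⅑)*(-5)) + 4) - 1) = 3 - (((-16/3 - 5/9) + 4) - 1) = 3 - ((-53/9 + 4) - 1) = 3 - (-17/9 - 1) = 3 - 1*(-26/9) = 3 + 26/9 = 53/9 ≈ 5.8889)
l(A, b) = 53/9
-43*l(1/(1 + 4), s)*(-2) = -43*53/9*(-2) = -2279/9*(-2) = 4558/9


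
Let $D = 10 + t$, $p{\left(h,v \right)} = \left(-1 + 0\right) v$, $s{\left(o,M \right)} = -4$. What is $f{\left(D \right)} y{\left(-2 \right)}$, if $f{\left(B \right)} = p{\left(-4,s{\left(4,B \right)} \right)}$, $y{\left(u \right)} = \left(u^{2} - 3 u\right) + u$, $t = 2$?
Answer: $32$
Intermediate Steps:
$p{\left(h,v \right)} = - v$
$y{\left(u \right)} = u^{2} - 2 u$
$D = 12$ ($D = 10 + 2 = 12$)
$f{\left(B \right)} = 4$ ($f{\left(B \right)} = \left(-1\right) \left(-4\right) = 4$)
$f{\left(D \right)} y{\left(-2 \right)} = 4 \left(- 2 \left(-2 - 2\right)\right) = 4 \left(\left(-2\right) \left(-4\right)\right) = 4 \cdot 8 = 32$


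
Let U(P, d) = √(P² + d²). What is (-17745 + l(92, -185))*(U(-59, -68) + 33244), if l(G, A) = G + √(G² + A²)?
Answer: -(17653 - √42689)*(33244 + √8105) ≈ -5.8156e+8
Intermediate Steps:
l(G, A) = G + √(A² + G²)
(-17745 + l(92, -185))*(U(-59, -68) + 33244) = (-17745 + (92 + √((-185)² + 92²)))*(√((-59)² + (-68)²) + 33244) = (-17745 + (92 + √(34225 + 8464)))*(√(3481 + 4624) + 33244) = (-17745 + (92 + √42689))*(√8105 + 33244) = (-17653 + √42689)*(33244 + √8105)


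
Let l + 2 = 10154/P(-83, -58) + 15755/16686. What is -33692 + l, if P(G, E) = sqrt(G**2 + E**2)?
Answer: -562202329/16686 + 10154*sqrt(10253)/10253 ≈ -33593.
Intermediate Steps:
P(G, E) = sqrt(E**2 + G**2)
l = -17617/16686 + 10154*sqrt(10253)/10253 (l = -2 + (10154/(sqrt((-58)**2 + (-83)**2)) + 15755/16686) = -2 + (10154/(sqrt(3364 + 6889)) + 15755*(1/16686)) = -2 + (10154/(sqrt(10253)) + 15755/16686) = -2 + (10154*(sqrt(10253)/10253) + 15755/16686) = -2 + (10154*sqrt(10253)/10253 + 15755/16686) = -2 + (15755/16686 + 10154*sqrt(10253)/10253) = -17617/16686 + 10154*sqrt(10253)/10253 ≈ 99.224)
-33692 + l = -33692 + (-17617/16686 + 10154*sqrt(10253)/10253) = -562202329/16686 + 10154*sqrt(10253)/10253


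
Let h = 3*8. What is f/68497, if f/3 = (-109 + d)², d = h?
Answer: 21675/68497 ≈ 0.31644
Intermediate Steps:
h = 24
d = 24
f = 21675 (f = 3*(-109 + 24)² = 3*(-85)² = 3*7225 = 21675)
f/68497 = 21675/68497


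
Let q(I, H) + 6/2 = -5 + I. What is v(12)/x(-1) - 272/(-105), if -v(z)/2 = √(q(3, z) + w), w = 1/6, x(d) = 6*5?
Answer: 272/105 - I*√174/90 ≈ 2.5905 - 0.14657*I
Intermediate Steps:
q(I, H) = -8 + I (q(I, H) = -3 + (-5 + I) = -8 + I)
x(d) = 30
w = ⅙ ≈ 0.16667
v(z) = -I*√174/3 (v(z) = -2*√((-8 + 3) + ⅙) = -2*√(-5 + ⅙) = -I*√174/3)
v(12)/x(-1) - 272/(-105) = -I*√174/3/30 - 272/(-105) = -I*√174/3*(1/30) - 272*(-1/105) = -I*√174/90 + 272/105 = 272/105 - I*√174/90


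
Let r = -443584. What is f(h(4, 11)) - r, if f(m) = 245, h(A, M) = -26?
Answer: 443829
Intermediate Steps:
f(h(4, 11)) - r = 245 - 1*(-443584) = 245 + 443584 = 443829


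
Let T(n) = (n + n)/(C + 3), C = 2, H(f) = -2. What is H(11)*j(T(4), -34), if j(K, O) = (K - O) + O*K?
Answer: 188/5 ≈ 37.600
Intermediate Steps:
T(n) = 2*n/5 (T(n) = (n + n)/(2 + 3) = (2*n)/5 = (2*n)*(⅕) = 2*n/5)
j(K, O) = K - O + K*O (j(K, O) = (K - O) + K*O = K - O + K*O)
H(11)*j(T(4), -34) = -2*((⅖)*4 - 1*(-34) + ((⅖)*4)*(-34)) = -2*(8/5 + 34 + (8/5)*(-34)) = -2*(8/5 + 34 - 272/5) = -2*(-94/5) = 188/5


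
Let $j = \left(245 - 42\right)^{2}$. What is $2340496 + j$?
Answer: $2381705$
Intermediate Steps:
$j = 41209$ ($j = 203^{2} = 41209$)
$2340496 + j = 2340496 + 41209 = 2381705$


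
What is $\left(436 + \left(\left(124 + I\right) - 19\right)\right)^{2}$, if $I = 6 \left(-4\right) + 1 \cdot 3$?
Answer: $270400$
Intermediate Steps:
$I = -21$ ($I = -24 + 3 = -21$)
$\left(436 + \left(\left(124 + I\right) - 19\right)\right)^{2} = \left(436 + \left(\left(124 - 21\right) - 19\right)\right)^{2} = \left(436 + \left(103 - 19\right)\right)^{2} = \left(436 + 84\right)^{2} = 520^{2} = 270400$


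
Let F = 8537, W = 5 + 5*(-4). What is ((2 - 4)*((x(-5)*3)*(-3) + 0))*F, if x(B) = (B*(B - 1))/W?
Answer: -307332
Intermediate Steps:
W = -15 (W = 5 - 20 = -15)
x(B) = -B*(-1 + B)/15 (x(B) = (B*(B - 1))/(-15) = (B*(-1 + B))*(-1/15) = -B*(-1 + B)/15)
((2 - 4)*((x(-5)*3)*(-3) + 0))*F = ((2 - 4)*((((1/15)*(-5)*(1 - 1*(-5)))*3)*(-3) + 0))*8537 = -2*((((1/15)*(-5)*(1 + 5))*3)*(-3) + 0)*8537 = -2*((((1/15)*(-5)*6)*3)*(-3) + 0)*8537 = -2*(-2*3*(-3) + 0)*8537 = -2*(-6*(-3) + 0)*8537 = -2*(18 + 0)*8537 = -2*18*8537 = -36*8537 = -307332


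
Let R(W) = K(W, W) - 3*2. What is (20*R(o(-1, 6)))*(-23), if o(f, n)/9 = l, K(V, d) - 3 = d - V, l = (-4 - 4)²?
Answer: 1380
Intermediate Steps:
l = 64 (l = (-8)² = 64)
K(V, d) = 3 + d - V (K(V, d) = 3 + (d - V) = 3 + d - V)
o(f, n) = 576 (o(f, n) = 9*64 = 576)
R(W) = -3 (R(W) = (3 + W - W) - 3*2 = 3 - 6 = -3)
(20*R(o(-1, 6)))*(-23) = (20*(-3))*(-23) = -60*(-23) = 1380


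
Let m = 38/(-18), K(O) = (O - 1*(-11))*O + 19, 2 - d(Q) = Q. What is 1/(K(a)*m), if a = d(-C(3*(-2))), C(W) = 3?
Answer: -1/209 ≈ -0.0047847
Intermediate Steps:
d(Q) = 2 - Q
a = 5 (a = 2 - (-1)*3 = 2 - 1*(-3) = 2 + 3 = 5)
K(O) = 19 + O*(11 + O) (K(O) = (O + 11)*O + 19 = (11 + O)*O + 19 = O*(11 + O) + 19 = 19 + O*(11 + O))
m = -19/9 (m = 38*(-1/18) = -19/9 ≈ -2.1111)
1/(K(a)*m) = 1/((19 + 5² + 11*5)*(-19/9)) = 1/((19 + 25 + 55)*(-19/9)) = 1/(99*(-19/9)) = 1/(-209) = -1/209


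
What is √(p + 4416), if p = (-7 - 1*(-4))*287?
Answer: 3*√395 ≈ 59.624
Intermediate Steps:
p = -861 (p = (-7 + 4)*287 = -3*287 = -861)
√(p + 4416) = √(-861 + 4416) = √3555 = 3*√395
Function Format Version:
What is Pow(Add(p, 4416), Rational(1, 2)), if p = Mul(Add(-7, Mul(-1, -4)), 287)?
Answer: Mul(3, Pow(395, Rational(1, 2))) ≈ 59.624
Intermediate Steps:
p = -861 (p = Mul(Add(-7, 4), 287) = Mul(-3, 287) = -861)
Pow(Add(p, 4416), Rational(1, 2)) = Pow(Add(-861, 4416), Rational(1, 2)) = Pow(3555, Rational(1, 2)) = Mul(3, Pow(395, Rational(1, 2)))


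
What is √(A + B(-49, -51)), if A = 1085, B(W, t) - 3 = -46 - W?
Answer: √1091 ≈ 33.030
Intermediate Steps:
B(W, t) = -43 - W (B(W, t) = 3 + (-46 - W) = -43 - W)
√(A + B(-49, -51)) = √(1085 + (-43 - 1*(-49))) = √(1085 + (-43 + 49)) = √(1085 + 6) = √1091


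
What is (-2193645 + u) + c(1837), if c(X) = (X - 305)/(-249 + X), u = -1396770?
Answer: -1425394372/397 ≈ -3.5904e+6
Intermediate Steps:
c(X) = (-305 + X)/(-249 + X)
(-2193645 + u) + c(1837) = (-2193645 - 1396770) + (-305 + 1837)/(-249 + 1837) = -3590415 + 1532/1588 = -3590415 + (1/1588)*1532 = -3590415 + 383/397 = -1425394372/397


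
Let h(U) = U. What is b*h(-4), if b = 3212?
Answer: -12848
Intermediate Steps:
b*h(-4) = 3212*(-4) = -12848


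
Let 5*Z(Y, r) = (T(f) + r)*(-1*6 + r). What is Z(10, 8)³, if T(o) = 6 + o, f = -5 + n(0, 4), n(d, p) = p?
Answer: 17576/125 ≈ 140.61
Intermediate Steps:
f = -1 (f = -5 + 4 = -1)
Z(Y, r) = (-6 + r)*(5 + r)/5 (Z(Y, r) = (((6 - 1) + r)*(-1*6 + r))/5 = ((5 + r)*(-6 + r))/5 = ((-6 + r)*(5 + r))/5 = (-6 + r)*(5 + r)/5)
Z(10, 8)³ = (-6 - ⅕*8 + (⅕)*8²)³ = (-6 - 8/5 + (⅕)*64)³ = (-6 - 8/5 + 64/5)³ = (26/5)³ = 17576/125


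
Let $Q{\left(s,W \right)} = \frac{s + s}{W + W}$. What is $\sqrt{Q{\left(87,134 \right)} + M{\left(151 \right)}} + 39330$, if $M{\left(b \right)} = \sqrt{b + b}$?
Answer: $39330 + \frac{\sqrt{11658 + 17956 \sqrt{302}}}{134} \approx 39334.0$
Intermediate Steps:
$Q{\left(s,W \right)} = \frac{s}{W}$ ($Q{\left(s,W \right)} = \frac{2 s}{2 W} = 2 s \frac{1}{2 W} = \frac{s}{W}$)
$M{\left(b \right)} = \sqrt{2} \sqrt{b}$ ($M{\left(b \right)} = \sqrt{2 b} = \sqrt{2} \sqrt{b}$)
$\sqrt{Q{\left(87,134 \right)} + M{\left(151 \right)}} + 39330 = \sqrt{\frac{87}{134} + \sqrt{2} \sqrt{151}} + 39330 = \sqrt{87 \cdot \frac{1}{134} + \sqrt{302}} + 39330 = \sqrt{\frac{87}{134} + \sqrt{302}} + 39330 = 39330 + \sqrt{\frac{87}{134} + \sqrt{302}}$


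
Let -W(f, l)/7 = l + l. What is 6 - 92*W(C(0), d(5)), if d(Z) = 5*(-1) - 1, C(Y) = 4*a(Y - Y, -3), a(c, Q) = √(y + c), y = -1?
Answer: -7722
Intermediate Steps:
a(c, Q) = √(-1 + c)
C(Y) = 4*I (C(Y) = 4*√(-1 + (Y - Y)) = 4*√(-1 + 0) = 4*√(-1) = 4*I)
d(Z) = -6 (d(Z) = -5 - 1 = -6)
W(f, l) = -14*l (W(f, l) = -7*(l + l) = -14*l)
6 - 92*W(C(0), d(5)) = 6 - (-1288)*(-6) = 6 - 92*84 = 6 - 7728 = -7722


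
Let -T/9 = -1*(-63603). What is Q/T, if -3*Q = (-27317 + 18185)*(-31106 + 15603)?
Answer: 1275436/15471 ≈ 82.440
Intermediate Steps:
Q = -47191132 (Q = -(-27317 + 18185)*(-31106 + 15603)/3 = -(-3044)*(-15503) = -1/3*141573396 = -47191132)
T = -572427 (T = -(-9)*(-63603) = -9*63603 = -572427)
Q/T = -47191132/(-572427) = -47191132*(-1/572427) = 1275436/15471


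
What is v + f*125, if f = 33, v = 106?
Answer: 4231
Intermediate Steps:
v + f*125 = 106 + 33*125 = 106 + 4125 = 4231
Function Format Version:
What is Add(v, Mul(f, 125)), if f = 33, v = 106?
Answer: 4231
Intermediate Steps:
Add(v, Mul(f, 125)) = Add(106, Mul(33, 125)) = Add(106, 4125) = 4231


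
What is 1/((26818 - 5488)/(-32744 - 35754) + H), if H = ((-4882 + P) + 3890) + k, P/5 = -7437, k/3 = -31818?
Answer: -34249/4576738784 ≈ -7.4833e-6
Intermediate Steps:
k = -95454 (k = 3*(-31818) = -95454)
P = -37185 (P = 5*(-7437) = -37185)
H = -133631 (H = ((-4882 - 37185) + 3890) - 95454 = (-42067 + 3890) - 95454 = -38177 - 95454 = -133631)
1/((26818 - 5488)/(-32744 - 35754) + H) = 1/((26818 - 5488)/(-32744 - 35754) - 133631) = 1/(21330/(-68498) - 133631) = 1/(21330*(-1/68498) - 133631) = 1/(-10665/34249 - 133631) = 1/(-4576738784/34249) = -34249/4576738784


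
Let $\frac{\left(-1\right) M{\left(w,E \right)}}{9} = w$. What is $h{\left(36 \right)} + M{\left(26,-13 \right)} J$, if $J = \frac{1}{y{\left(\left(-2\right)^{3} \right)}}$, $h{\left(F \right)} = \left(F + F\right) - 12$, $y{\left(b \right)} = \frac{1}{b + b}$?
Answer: $3804$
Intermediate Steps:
$y{\left(b \right)} = \frac{1}{2 b}$
$h{\left(F \right)} = -12 + 2 F$ ($h{\left(F \right)} = 2 F - 12 = -12 + 2 F$)
$M{\left(w,E \right)} = - 9 w$
$J = -16$ ($J = \frac{1}{\frac{1}{2} \frac{1}{\left(-2\right)^{3}}} = \frac{1}{\frac{1}{2} \frac{1}{-8}} = \frac{1}{\frac{1}{2} \left(- \frac{1}{8}\right)} = \frac{1}{- \frac{1}{16}} = -16$)
$h{\left(36 \right)} + M{\left(26,-13 \right)} J = \left(-12 + 2 \cdot 36\right) + \left(-9\right) 26 \left(-16\right) = \left(-12 + 72\right) - -3744 = 60 + 3744 = 3804$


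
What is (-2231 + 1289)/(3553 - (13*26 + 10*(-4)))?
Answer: -314/1085 ≈ -0.28940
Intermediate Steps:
(-2231 + 1289)/(3553 - (13*26 + 10*(-4))) = -942/(3553 - (338 - 40)) = -942/(3553 - 1*298) = -942/(3553 - 298) = -942/3255 = -942*1/3255 = -314/1085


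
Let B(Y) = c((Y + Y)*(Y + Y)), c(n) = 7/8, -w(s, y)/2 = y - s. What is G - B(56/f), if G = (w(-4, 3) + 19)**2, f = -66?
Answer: 193/8 ≈ 24.125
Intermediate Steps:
w(s, y) = -2*y + 2*s (w(s, y) = -2*(y - s) = -2*y + 2*s)
c(n) = 7/8 (c(n) = 7*(1/8) = 7/8)
B(Y) = 7/8
G = 25 (G = ((-2*3 + 2*(-4)) + 19)**2 = ((-6 - 8) + 19)**2 = (-14 + 19)**2 = 5**2 = 25)
G - B(56/f) = 25 - 1*7/8 = 25 - 7/8 = 193/8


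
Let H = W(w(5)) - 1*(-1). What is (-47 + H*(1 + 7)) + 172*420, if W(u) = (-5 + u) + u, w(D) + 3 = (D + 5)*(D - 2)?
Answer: 72593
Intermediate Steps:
w(D) = -3 + (-2 + D)*(5 + D) (w(D) = -3 + (D + 5)*(D - 2) = -3 + (5 + D)*(-2 + D) = -3 + (-2 + D)*(5 + D))
W(u) = -5 + 2*u
H = 50 (H = (-5 + 2*(-13 + 5² + 3*5)) - 1*(-1) = (-5 + 2*(-13 + 25 + 15)) + 1 = (-5 + 2*27) + 1 = (-5 + 54) + 1 = 49 + 1 = 50)
(-47 + H*(1 + 7)) + 172*420 = (-47 + 50*(1 + 7)) + 172*420 = (-47 + 50*8) + 72240 = (-47 + 400) + 72240 = 353 + 72240 = 72593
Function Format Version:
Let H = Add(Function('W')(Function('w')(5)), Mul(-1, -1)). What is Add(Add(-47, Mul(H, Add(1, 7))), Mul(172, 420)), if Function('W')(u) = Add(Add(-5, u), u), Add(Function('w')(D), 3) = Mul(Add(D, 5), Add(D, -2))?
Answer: 72593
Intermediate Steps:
Function('w')(D) = Add(-3, Mul(Add(-2, D), Add(5, D))) (Function('w')(D) = Add(-3, Mul(Add(D, 5), Add(D, -2))) = Add(-3, Mul(Add(5, D), Add(-2, D))) = Add(-3, Mul(Add(-2, D), Add(5, D))))
Function('W')(u) = Add(-5, Mul(2, u))
H = 50 (H = Add(Add(-5, Mul(2, Add(-13, Pow(5, 2), Mul(3, 5)))), Mul(-1, -1)) = Add(Add(-5, Mul(2, Add(-13, 25, 15))), 1) = Add(Add(-5, Mul(2, 27)), 1) = Add(Add(-5, 54), 1) = Add(49, 1) = 50)
Add(Add(-47, Mul(H, Add(1, 7))), Mul(172, 420)) = Add(Add(-47, Mul(50, Add(1, 7))), Mul(172, 420)) = Add(Add(-47, Mul(50, 8)), 72240) = Add(Add(-47, 400), 72240) = Add(353, 72240) = 72593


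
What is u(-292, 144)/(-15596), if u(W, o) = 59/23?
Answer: -59/358708 ≈ -0.00016448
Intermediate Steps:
u(W, o) = 59/23 (u(W, o) = 59*(1/23) = 59/23)
u(-292, 144)/(-15596) = (59/23)/(-15596) = (59/23)*(-1/15596) = -59/358708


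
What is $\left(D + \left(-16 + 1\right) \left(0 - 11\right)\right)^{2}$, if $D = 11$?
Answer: $30976$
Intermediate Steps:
$\left(D + \left(-16 + 1\right) \left(0 - 11\right)\right)^{2} = \left(11 + \left(-16 + 1\right) \left(0 - 11\right)\right)^{2} = \left(11 - -165\right)^{2} = \left(11 + 165\right)^{2} = 176^{2} = 30976$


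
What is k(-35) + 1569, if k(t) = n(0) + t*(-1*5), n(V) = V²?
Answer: 1744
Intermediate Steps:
k(t) = -5*t (k(t) = 0² + t*(-1*5) = 0 + t*(-5) = 0 - 5*t = -5*t)
k(-35) + 1569 = -5*(-35) + 1569 = 175 + 1569 = 1744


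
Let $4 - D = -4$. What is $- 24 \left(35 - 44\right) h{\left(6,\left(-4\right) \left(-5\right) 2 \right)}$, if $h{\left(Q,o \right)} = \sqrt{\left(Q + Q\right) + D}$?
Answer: $432 \sqrt{5} \approx 965.98$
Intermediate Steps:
$D = 8$ ($D = 4 - -4 = 4 + 4 = 8$)
$h{\left(Q,o \right)} = \sqrt{8 + 2 Q}$ ($h{\left(Q,o \right)} = \sqrt{\left(Q + Q\right) + 8} = \sqrt{2 Q + 8} = \sqrt{8 + 2 Q}$)
$- 24 \left(35 - 44\right) h{\left(6,\left(-4\right) \left(-5\right) 2 \right)} = - 24 \left(35 - 44\right) \sqrt{8 + 2 \cdot 6} = - 24 \left(35 - 44\right) \sqrt{8 + 12} = \left(-24\right) \left(-9\right) \sqrt{20} = 216 \cdot 2 \sqrt{5} = 432 \sqrt{5}$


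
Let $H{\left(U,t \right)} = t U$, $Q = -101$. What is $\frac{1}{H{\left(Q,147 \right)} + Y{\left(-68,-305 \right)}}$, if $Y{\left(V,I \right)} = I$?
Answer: $- \frac{1}{15152} \approx -6.5998 \cdot 10^{-5}$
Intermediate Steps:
$H{\left(U,t \right)} = U t$
$\frac{1}{H{\left(Q,147 \right)} + Y{\left(-68,-305 \right)}} = \frac{1}{\left(-101\right) 147 - 305} = \frac{1}{-14847 - 305} = \frac{1}{-15152} = - \frac{1}{15152}$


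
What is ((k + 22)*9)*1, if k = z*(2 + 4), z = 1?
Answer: 252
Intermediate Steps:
k = 6 (k = 1*(2 + 4) = 1*6 = 6)
((k + 22)*9)*1 = ((6 + 22)*9)*1 = (28*9)*1 = 252*1 = 252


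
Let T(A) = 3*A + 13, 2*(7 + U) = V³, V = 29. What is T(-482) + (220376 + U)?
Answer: 462261/2 ≈ 2.3113e+5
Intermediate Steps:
U = 24375/2 (U = -7 + (½)*29³ = -7 + (½)*24389 = -7 + 24389/2 = 24375/2 ≈ 12188.)
T(A) = 13 + 3*A
T(-482) + (220376 + U) = (13 + 3*(-482)) + (220376 + 24375/2) = (13 - 1446) + 465127/2 = -1433 + 465127/2 = 462261/2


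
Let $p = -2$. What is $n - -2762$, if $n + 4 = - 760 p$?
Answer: $4278$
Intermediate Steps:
$n = 1516$ ($n = -4 - -1520 = -4 + 1520 = 1516$)
$n - -2762 = 1516 - -2762 = 1516 + 2762 = 4278$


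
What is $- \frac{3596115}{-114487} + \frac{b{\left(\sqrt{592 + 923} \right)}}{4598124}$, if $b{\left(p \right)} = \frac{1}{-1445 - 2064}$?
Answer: $\frac{58022657852989853}{1847226807159492} \approx 31.411$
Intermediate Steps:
$b{\left(p \right)} = - \frac{1}{3509}$ ($b{\left(p \right)} = \frac{1}{-3509} = - \frac{1}{3509}$)
$- \frac{3596115}{-114487} + \frac{b{\left(\sqrt{592 + 923} \right)}}{4598124} = - \frac{3596115}{-114487} - \frac{1}{3509 \cdot 4598124} = \left(-3596115\right) \left(- \frac{1}{114487}\right) - \frac{1}{16134817116} = \frac{3596115}{114487} - \frac{1}{16134817116} = \frac{58022657852989853}{1847226807159492}$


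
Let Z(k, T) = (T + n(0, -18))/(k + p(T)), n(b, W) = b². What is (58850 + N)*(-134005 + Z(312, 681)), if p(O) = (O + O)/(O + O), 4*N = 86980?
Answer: -3380386735980/313 ≈ -1.0800e+10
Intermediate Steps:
N = 21745 (N = (¼)*86980 = 21745)
p(O) = 1 (p(O) = (2*O)/((2*O)) = (2*O)*(1/(2*O)) = 1)
Z(k, T) = T/(1 + k) (Z(k, T) = (T + 0²)/(k + 1) = (T + 0)/(1 + k) = T/(1 + k))
(58850 + N)*(-134005 + Z(312, 681)) = (58850 + 21745)*(-134005 + 681/(1 + 312)) = 80595*(-134005 + 681/313) = 80595*(-41942884/313) = -3380386735980/313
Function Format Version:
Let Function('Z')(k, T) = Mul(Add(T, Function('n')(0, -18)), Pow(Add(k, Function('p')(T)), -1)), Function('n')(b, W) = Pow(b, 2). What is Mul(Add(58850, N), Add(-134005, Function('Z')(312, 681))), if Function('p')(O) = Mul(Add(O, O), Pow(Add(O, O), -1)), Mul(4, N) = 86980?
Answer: Rational(-3380386735980, 313) ≈ -1.0800e+10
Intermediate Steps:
N = 21745 (N = Mul(Rational(1, 4), 86980) = 21745)
Function('p')(O) = 1 (Function('p')(O) = Mul(Mul(2, O), Pow(Mul(2, O), -1)) = Mul(Mul(2, O), Mul(Rational(1, 2), Pow(O, -1))) = 1)
Function('Z')(k, T) = Mul(T, Pow(Add(1, k), -1)) (Function('Z')(k, T) = Mul(Add(T, Pow(0, 2)), Pow(Add(k, 1), -1)) = Mul(Add(T, 0), Pow(Add(1, k), -1)) = Mul(T, Pow(Add(1, k), -1)))
Mul(Add(58850, N), Add(-134005, Function('Z')(312, 681))) = Mul(Add(58850, 21745), Add(-134005, Mul(681, Pow(Add(1, 312), -1)))) = Mul(80595, Add(-134005, Mul(681, Pow(313, -1)))) = Mul(80595, Add(-134005, Mul(681, Rational(1, 313)))) = Mul(80595, Add(-134005, Rational(681, 313))) = Mul(80595, Rational(-41942884, 313)) = Rational(-3380386735980, 313)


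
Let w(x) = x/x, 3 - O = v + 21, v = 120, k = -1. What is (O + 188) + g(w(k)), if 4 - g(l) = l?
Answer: 53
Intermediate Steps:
O = -138 (O = 3 - (120 + 21) = 3 - 1*141 = 3 - 141 = -138)
w(x) = 1
g(l) = 4 - l
(O + 188) + g(w(k)) = (-138 + 188) + (4 - 1*1) = 50 + (4 - 1) = 50 + 3 = 53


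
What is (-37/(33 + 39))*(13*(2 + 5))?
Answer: -3367/72 ≈ -46.764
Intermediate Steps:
(-37/(33 + 39))*(13*(2 + 5)) = (-37/72)*(13*7) = -37*1/72*91 = -37/72*91 = -3367/72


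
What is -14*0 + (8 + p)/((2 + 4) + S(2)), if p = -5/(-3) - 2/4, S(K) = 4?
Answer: 11/12 ≈ 0.91667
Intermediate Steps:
p = 7/6 (p = -5*(-⅓) - 2*¼ = 5/3 - ½ = 7/6 ≈ 1.1667)
-14*0 + (8 + p)/((2 + 4) + S(2)) = -14*0 + (8 + 7/6)/((2 + 4) + 4) = 0 + 55/(6*(6 + 4)) = 0 + (55/6)/10 = 0 + (55/6)*(⅒) = 0 + 11/12 = 11/12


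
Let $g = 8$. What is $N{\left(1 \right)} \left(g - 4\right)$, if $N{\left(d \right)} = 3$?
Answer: $12$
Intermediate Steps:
$N{\left(1 \right)} \left(g - 4\right) = 3 \left(8 - 4\right) = 3 \cdot 4 = 12$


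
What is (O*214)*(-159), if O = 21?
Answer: -714546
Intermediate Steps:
(O*214)*(-159) = (21*214)*(-159) = 4494*(-159) = -714546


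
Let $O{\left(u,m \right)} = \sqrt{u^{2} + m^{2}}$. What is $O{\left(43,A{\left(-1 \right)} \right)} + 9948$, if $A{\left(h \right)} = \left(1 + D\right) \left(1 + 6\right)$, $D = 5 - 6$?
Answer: $9991$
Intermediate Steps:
$D = -1$ ($D = 5 - 6 = -1$)
$A{\left(h \right)} = 0$ ($A{\left(h \right)} = \left(1 - 1\right) \left(1 + 6\right) = 0 \cdot 7 = 0$)
$O{\left(u,m \right)} = \sqrt{m^{2} + u^{2}}$
$O{\left(43,A{\left(-1 \right)} \right)} + 9948 = \sqrt{0^{2} + 43^{2}} + 9948 = \sqrt{0 + 1849} + 9948 = \sqrt{1849} + 9948 = 43 + 9948 = 9991$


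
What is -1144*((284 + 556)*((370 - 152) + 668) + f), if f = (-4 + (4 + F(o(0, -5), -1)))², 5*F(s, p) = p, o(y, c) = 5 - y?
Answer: -21285265144/25 ≈ -8.5141e+8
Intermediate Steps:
F(s, p) = p/5
f = 1/25 (f = (-4 + (4 + (⅕)*(-1)))² = (-4 + (4 - ⅕))² = (-4 + 19/5)² = (-⅕)² = 1/25 ≈ 0.040000)
-1144*((284 + 556)*((370 - 152) + 668) + f) = -1144*((284 + 556)*((370 - 152) + 668) + 1/25) = -1144*(840*(218 + 668) + 1/25) = -1144*(840*886 + 1/25) = -1144*(744240 + 1/25) = -1144*18606001/25 = -21285265144/25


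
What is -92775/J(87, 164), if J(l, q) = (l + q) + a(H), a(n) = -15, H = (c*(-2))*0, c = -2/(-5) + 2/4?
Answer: -92775/236 ≈ -393.11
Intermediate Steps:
c = 9/10 (c = -2*(-1/5) + 2*(1/4) = 2/5 + 1/2 = 9/10 ≈ 0.90000)
H = 0 (H = ((9/10)*(-2))*0 = -9/5*0 = 0)
J(l, q) = -15 + l + q (J(l, q) = (l + q) - 15 = -15 + l + q)
-92775/J(87, 164) = -92775/(-15 + 87 + 164) = -92775/236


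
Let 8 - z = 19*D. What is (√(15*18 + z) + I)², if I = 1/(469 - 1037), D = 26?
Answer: (1 - 3408*I*√6)²/322624 ≈ -216.0 - 0.05175*I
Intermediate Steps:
z = -486 (z = 8 - 19*26 = 8 - 1*494 = 8 - 494 = -486)
I = -1/568 (I = 1/(-568) = -1/568 ≈ -0.0017606)
(√(15*18 + z) + I)² = (√(15*18 - 486) - 1/568)² = (√(270 - 486) - 1/568)² = (√(-216) - 1/568)² = (6*I*√6 - 1/568)² = (-1/568 + 6*I*√6)²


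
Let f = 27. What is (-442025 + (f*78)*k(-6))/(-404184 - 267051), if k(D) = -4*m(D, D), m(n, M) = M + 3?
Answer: 416753/671235 ≈ 0.62088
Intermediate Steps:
m(n, M) = 3 + M
k(D) = -12 - 4*D (k(D) = -4*(3 + D) = -12 - 4*D)
(-442025 + (f*78)*k(-6))/(-404184 - 267051) = (-442025 + (27*78)*(-12 - 4*(-6)))/(-404184 - 267051) = (-442025 + 2106*(-12 + 24))/(-671235) = (-442025 + 2106*12)*(-1/671235) = (-442025 + 25272)*(-1/671235) = -416753*(-1/671235) = 416753/671235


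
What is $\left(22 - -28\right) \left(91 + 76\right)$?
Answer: $8350$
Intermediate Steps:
$\left(22 - -28\right) \left(91 + 76\right) = \left(22 + 28\right) 167 = 50 \cdot 167 = 8350$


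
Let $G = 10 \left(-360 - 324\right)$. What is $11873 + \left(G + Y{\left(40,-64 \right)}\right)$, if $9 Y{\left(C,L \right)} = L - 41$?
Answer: $\frac{15064}{3} \approx 5021.3$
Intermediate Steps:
$Y{\left(C,L \right)} = - \frac{41}{9} + \frac{L}{9}$ ($Y{\left(C,L \right)} = \frac{L - 41}{9} = \frac{-41 + L}{9} = - \frac{41}{9} + \frac{L}{9}$)
$G = -6840$ ($G = 10 \left(-684\right) = -6840$)
$11873 + \left(G + Y{\left(40,-64 \right)}\right) = 11873 + \left(-6840 + \left(- \frac{41}{9} + \frac{1}{9} \left(-64\right)\right)\right) = 11873 - \frac{20555}{3} = \frac{15064}{3}$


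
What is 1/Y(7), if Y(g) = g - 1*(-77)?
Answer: 1/84 ≈ 0.011905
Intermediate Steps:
Y(g) = 77 + g (Y(g) = g + 77 = 77 + g)
1/Y(7) = 1/(77 + 7) = 1/84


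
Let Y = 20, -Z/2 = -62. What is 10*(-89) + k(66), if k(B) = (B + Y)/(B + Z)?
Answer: -84507/95 ≈ -889.55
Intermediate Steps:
Z = 124 (Z = -2*(-62) = 124)
k(B) = (20 + B)/(124 + B) (k(B) = (B + 20)/(B + 124) = (20 + B)/(124 + B))
10*(-89) + k(66) = 10*(-89) + (20 + 66)/(124 + 66) = -890 + 86/190 = -890 + (1/190)*86 = -890 + 43/95 = -84507/95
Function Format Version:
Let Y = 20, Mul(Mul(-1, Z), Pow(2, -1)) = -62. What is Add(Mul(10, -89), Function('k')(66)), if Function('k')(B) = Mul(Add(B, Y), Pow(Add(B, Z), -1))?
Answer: Rational(-84507, 95) ≈ -889.55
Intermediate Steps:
Z = 124 (Z = Mul(-2, -62) = 124)
Function('k')(B) = Mul(Pow(Add(124, B), -1), Add(20, B)) (Function('k')(B) = Mul(Add(B, 20), Pow(Add(B, 124), -1)) = Mul(Add(20, B), Pow(Add(124, B), -1)) = Mul(Pow(Add(124, B), -1), Add(20, B)))
Add(Mul(10, -89), Function('k')(66)) = Add(Mul(10, -89), Mul(Pow(Add(124, 66), -1), Add(20, 66))) = Add(-890, Mul(Pow(190, -1), 86)) = Add(-890, Mul(Rational(1, 190), 86)) = Add(-890, Rational(43, 95)) = Rational(-84507, 95)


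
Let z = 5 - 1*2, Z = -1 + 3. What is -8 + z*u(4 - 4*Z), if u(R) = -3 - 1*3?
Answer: -26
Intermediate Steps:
Z = 2
u(R) = -6 (u(R) = -3 - 3 = -6)
z = 3 (z = 5 - 2 = 3)
-8 + z*u(4 - 4*Z) = -8 + 3*(-6) = -8 - 18 = -26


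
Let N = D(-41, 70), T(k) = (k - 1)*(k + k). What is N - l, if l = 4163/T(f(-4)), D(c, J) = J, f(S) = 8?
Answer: 3677/112 ≈ 32.830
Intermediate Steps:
T(k) = 2*k*(-1 + k) (T(k) = (-1 + k)*(2*k) = 2*k*(-1 + k))
N = 70
l = 4163/112 (l = 4163/((2*8*(-1 + 8))) = 4163/((2*8*7)) = 4163/112 ≈ 37.170)
N - l = 70 - 1*4163/112 = 70 - 4163/112 = 3677/112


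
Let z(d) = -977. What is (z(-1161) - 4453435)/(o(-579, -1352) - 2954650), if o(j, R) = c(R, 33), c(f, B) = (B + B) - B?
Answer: 4454412/2954617 ≈ 1.5076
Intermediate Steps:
c(f, B) = B (c(f, B) = 2*B - B = B)
o(j, R) = 33
(z(-1161) - 4453435)/(o(-579, -1352) - 2954650) = (-977 - 4453435)/(33 - 2954650) = -4454412/(-2954617) = -4454412*(-1/2954617) = 4454412/2954617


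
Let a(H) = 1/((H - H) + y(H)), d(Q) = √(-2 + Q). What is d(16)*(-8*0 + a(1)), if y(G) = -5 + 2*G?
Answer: -√14/3 ≈ -1.2472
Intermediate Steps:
a(H) = 1/(-5 + 2*H) (a(H) = 1/((H - H) + (-5 + 2*H)) = 1/(0 + (-5 + 2*H)) = 1/(-5 + 2*H))
d(16)*(-8*0 + a(1)) = √(-2 + 16)*(-8*0 + 1/(-5 + 2*1)) = √14*(0 + 1/(-5 + 2)) = √14*(0 + 1/(-3)) = √14*(0 - ⅓) = √14*(-⅓) = -√14/3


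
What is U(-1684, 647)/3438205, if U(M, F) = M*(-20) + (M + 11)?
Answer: 32007/3438205 ≈ 0.0093092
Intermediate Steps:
U(M, F) = 11 - 19*M (U(M, F) = -20*M + (11 + M) = 11 - 19*M)
U(-1684, 647)/3438205 = (11 - 19*(-1684))/3438205 = (11 + 31996)*(1/3438205) = 32007*(1/3438205) = 32007/3438205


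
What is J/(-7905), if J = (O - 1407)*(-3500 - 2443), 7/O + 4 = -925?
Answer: -517876982/489583 ≈ -1057.8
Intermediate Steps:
O = -7/929 (O = 7/(-4 - 925) = 7/(-929) = 7*(-1/929) = -7/929 ≈ -0.0075350)
J = 7768154730/929 (J = (-7/929 - 1407)*(-3500 - 2443) = -1307110/929*(-5943) = 7768154730/929 ≈ 8.3618e+6)
J/(-7905) = (7768154730/929)/(-7905) = (7768154730/929)*(-1/7905) = -517876982/489583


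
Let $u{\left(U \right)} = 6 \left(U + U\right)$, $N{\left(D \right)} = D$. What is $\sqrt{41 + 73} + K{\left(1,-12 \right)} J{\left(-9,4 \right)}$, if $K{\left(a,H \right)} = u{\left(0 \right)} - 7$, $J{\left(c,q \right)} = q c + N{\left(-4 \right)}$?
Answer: $280 + \sqrt{114} \approx 290.68$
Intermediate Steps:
$u{\left(U \right)} = 12 U$ ($u{\left(U \right)} = 6 \cdot 2 U = 12 U$)
$J{\left(c,q \right)} = -4 + c q$ ($J{\left(c,q \right)} = q c - 4 = c q - 4 = -4 + c q$)
$K{\left(a,H \right)} = -7$ ($K{\left(a,H \right)} = 12 \cdot 0 - 7 = 0 - 7 = -7$)
$\sqrt{41 + 73} + K{\left(1,-12 \right)} J{\left(-9,4 \right)} = \sqrt{41 + 73} - 7 \left(-4 - 36\right) = \sqrt{114} - 7 \left(-4 - 36\right) = \sqrt{114} - -280 = \sqrt{114} + 280 = 280 + \sqrt{114}$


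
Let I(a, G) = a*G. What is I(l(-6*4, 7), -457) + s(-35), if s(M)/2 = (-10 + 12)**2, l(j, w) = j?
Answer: 10976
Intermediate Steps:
I(a, G) = G*a
s(M) = 8 (s(M) = 2*(-10 + 12)**2 = 2*2**2 = 2*4 = 8)
I(l(-6*4, 7), -457) + s(-35) = -(-2742)*4 + 8 = -457*(-24) + 8 = 10968 + 8 = 10976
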